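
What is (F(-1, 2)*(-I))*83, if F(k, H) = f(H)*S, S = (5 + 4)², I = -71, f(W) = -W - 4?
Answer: -2863998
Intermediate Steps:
f(W) = -4 - W
S = 81 (S = 9² = 81)
F(k, H) = -324 - 81*H (F(k, H) = (-4 - H)*81 = -324 - 81*H)
(F(-1, 2)*(-I))*83 = ((-324 - 81*2)*(-1*(-71)))*83 = ((-324 - 162)*71)*83 = -486*71*83 = -34506*83 = -2863998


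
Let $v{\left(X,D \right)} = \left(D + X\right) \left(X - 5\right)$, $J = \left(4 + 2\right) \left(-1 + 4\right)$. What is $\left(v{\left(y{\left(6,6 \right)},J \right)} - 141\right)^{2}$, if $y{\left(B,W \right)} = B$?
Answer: $13689$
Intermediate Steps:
$J = 18$ ($J = 6 \cdot 3 = 18$)
$v{\left(X,D \right)} = \left(-5 + X\right) \left(D + X\right)$ ($v{\left(X,D \right)} = \left(D + X\right) \left(-5 + X\right) = \left(-5 + X\right) \left(D + X\right)$)
$\left(v{\left(y{\left(6,6 \right)},J \right)} - 141\right)^{2} = \left(\left(6^{2} - 90 - 30 + 18 \cdot 6\right) - 141\right)^{2} = \left(\left(36 - 90 - 30 + 108\right) - 141\right)^{2} = \left(24 - 141\right)^{2} = \left(-117\right)^{2} = 13689$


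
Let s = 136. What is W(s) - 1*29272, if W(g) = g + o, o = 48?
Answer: -29088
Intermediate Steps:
W(g) = 48 + g (W(g) = g + 48 = 48 + g)
W(s) - 1*29272 = (48 + 136) - 1*29272 = 184 - 29272 = -29088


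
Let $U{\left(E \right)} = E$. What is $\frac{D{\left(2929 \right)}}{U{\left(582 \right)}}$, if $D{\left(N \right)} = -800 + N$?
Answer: $\frac{2129}{582} \approx 3.6581$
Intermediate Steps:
$\frac{D{\left(2929 \right)}}{U{\left(582 \right)}} = \frac{-800 + 2929}{582} = 2129 \cdot \frac{1}{582} = \frac{2129}{582}$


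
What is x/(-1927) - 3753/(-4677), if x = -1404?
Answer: 4599513/3004193 ≈ 1.5310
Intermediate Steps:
x/(-1927) - 3753/(-4677) = -1404/(-1927) - 3753/(-4677) = -1404*(-1/1927) - 3753*(-1/4677) = 1404/1927 + 1251/1559 = 4599513/3004193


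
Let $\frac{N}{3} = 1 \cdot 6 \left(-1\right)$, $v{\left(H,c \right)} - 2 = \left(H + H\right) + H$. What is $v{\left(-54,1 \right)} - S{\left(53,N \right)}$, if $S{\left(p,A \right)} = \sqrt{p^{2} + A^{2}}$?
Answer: $-160 - \sqrt{3133} \approx -215.97$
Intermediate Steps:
$v{\left(H,c \right)} = 2 + 3 H$ ($v{\left(H,c \right)} = 2 + \left(\left(H + H\right) + H\right) = 2 + \left(2 H + H\right) = 2 + 3 H$)
$N = -18$ ($N = 3 \cdot 1 \cdot 6 \left(-1\right) = 3 \cdot 6 \left(-1\right) = 3 \left(-6\right) = -18$)
$S{\left(p,A \right)} = \sqrt{A^{2} + p^{2}}$
$v{\left(-54,1 \right)} - S{\left(53,N \right)} = \left(2 + 3 \left(-54\right)\right) - \sqrt{\left(-18\right)^{2} + 53^{2}} = \left(2 - 162\right) - \sqrt{324 + 2809} = -160 - \sqrt{3133}$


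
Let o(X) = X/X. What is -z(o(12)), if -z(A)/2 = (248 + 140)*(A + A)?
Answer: 1552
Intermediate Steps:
o(X) = 1
z(A) = -1552*A (z(A) = -2*(248 + 140)*(A + A) = -776*2*A = -1552*A)
-z(o(12)) = -(-1552) = -1*(-1552) = 1552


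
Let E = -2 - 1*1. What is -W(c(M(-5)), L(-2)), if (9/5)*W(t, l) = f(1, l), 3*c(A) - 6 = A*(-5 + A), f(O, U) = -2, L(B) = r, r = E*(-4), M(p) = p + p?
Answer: 10/9 ≈ 1.1111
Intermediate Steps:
E = -3 (E = -2 - 1 = -3)
M(p) = 2*p
r = 12 (r = -3*(-4) = 12)
L(B) = 12
c(A) = 2 + A*(-5 + A)/3 (c(A) = 2 + (A*(-5 + A))/3 = 2 + A*(-5 + A)/3)
W(t, l) = -10/9 (W(t, l) = (5/9)*(-2) = -10/9)
-W(c(M(-5)), L(-2)) = -(-10)/9 = -1*(-10/9) = 10/9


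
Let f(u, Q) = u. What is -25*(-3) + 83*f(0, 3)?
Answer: 75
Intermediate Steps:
-25*(-3) + 83*f(0, 3) = -25*(-3) + 83*0 = 75 + 0 = 75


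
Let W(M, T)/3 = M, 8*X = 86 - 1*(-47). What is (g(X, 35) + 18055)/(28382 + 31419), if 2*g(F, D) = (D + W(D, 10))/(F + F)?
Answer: 343085/1136219 ≈ 0.30195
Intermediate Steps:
X = 133/8 (X = (86 - 1*(-47))/8 = (86 + 47)/8 = (1/8)*133 = 133/8 ≈ 16.625)
W(M, T) = 3*M
g(F, D) = D/F (g(F, D) = ((D + 3*D)/(F + F))/2 = ((4*D)/((2*F)))/2 = ((4*D)*(1/(2*F)))/2 = (2*D/F)/2 = D/F)
(g(X, 35) + 18055)/(28382 + 31419) = (35/(133/8) + 18055)/(28382 + 31419) = (35*(8/133) + 18055)/59801 = (40/19 + 18055)*(1/59801) = (343085/19)*(1/59801) = 343085/1136219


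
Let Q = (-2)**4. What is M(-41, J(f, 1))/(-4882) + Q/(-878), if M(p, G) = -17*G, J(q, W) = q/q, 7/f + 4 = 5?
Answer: -31593/2143198 ≈ -0.014741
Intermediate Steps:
f = 7 (f = 7/(-4 + 5) = 7/1 = 7*1 = 7)
Q = 16
J(q, W) = 1
M(-41, J(f, 1))/(-4882) + Q/(-878) = -17*1/(-4882) + 16/(-878) = -17*(-1/4882) + 16*(-1/878) = 17/4882 - 8/439 = -31593/2143198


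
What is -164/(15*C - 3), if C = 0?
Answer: 164/3 ≈ 54.667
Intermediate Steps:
-164/(15*C - 3) = -164/(15*0 - 3) = -164/(0 - 3) = -164/(-3) = -164*(-1/3) = 164/3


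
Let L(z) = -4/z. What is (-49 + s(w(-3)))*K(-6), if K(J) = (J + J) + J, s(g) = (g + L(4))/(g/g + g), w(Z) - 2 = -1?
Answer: 882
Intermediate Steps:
w(Z) = 1 (w(Z) = 2 - 1 = 1)
s(g) = (-1 + g)/(1 + g) (s(g) = (g - 4/4)/(g/g + g) = (g - 4*¼)/(1 + g) = (g - 1)/(1 + g) = (-1 + g)/(1 + g))
K(J) = 3*J (K(J) = 2*J + J = 3*J)
(-49 + s(w(-3)))*K(-6) = (-49 + (-1 + 1)/(1 + 1))*(3*(-6)) = (-49 + 0/2)*(-18) = (-49 + (½)*0)*(-18) = (-49 + 0)*(-18) = -49*(-18) = 882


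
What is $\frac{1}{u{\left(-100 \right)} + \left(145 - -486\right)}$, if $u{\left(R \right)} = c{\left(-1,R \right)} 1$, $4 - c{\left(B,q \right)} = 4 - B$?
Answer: $\frac{1}{630} \approx 0.0015873$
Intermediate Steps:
$c{\left(B,q \right)} = B$ ($c{\left(B,q \right)} = 4 - \left(4 - B\right) = 4 + \left(-4 + B\right) = B$)
$u{\left(R \right)} = -1$ ($u{\left(R \right)} = \left(-1\right) 1 = -1$)
$\frac{1}{u{\left(-100 \right)} + \left(145 - -486\right)} = \frac{1}{-1 + \left(145 - -486\right)} = \frac{1}{-1 + \left(145 + 486\right)} = \frac{1}{-1 + 631} = \frac{1}{630}$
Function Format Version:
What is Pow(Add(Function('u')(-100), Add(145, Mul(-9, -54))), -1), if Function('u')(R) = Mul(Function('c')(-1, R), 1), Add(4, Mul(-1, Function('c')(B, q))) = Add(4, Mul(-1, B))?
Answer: Rational(1, 630) ≈ 0.0015873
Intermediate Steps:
Function('c')(B, q) = B (Function('c')(B, q) = Add(4, Mul(-1, Add(4, Mul(-1, B)))) = Add(4, Add(-4, B)) = B)
Function('u')(R) = -1 (Function('u')(R) = Mul(-1, 1) = -1)
Pow(Add(Function('u')(-100), Add(145, Mul(-9, -54))), -1) = Pow(Add(-1, Add(145, Mul(-9, -54))), -1) = Pow(Add(-1, Add(145, 486)), -1) = Pow(Add(-1, 631), -1) = Pow(630, -1) = Rational(1, 630)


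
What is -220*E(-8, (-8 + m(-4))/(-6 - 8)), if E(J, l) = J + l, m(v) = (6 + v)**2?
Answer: 11880/7 ≈ 1697.1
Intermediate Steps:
-220*E(-8, (-8 + m(-4))/(-6 - 8)) = -220*(-8 + (-8 + (6 - 4)**2)/(-6 - 8)) = -220*(-8 + (-8 + 2**2)/(-14)) = -220*(-8 + (-8 + 4)*(-1/14)) = -220*(-8 - 4*(-1/14)) = -220*(-8 + 2/7) = -220*(-54/7) = 11880/7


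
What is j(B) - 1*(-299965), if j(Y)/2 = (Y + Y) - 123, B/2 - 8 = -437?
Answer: 296287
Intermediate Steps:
B = -858 (B = 16 + 2*(-437) = 16 - 874 = -858)
j(Y) = -246 + 4*Y (j(Y) = 2*((Y + Y) - 123) = 2*(2*Y - 123) = 2*(-123 + 2*Y) = -246 + 4*Y)
j(B) - 1*(-299965) = (-246 + 4*(-858)) - 1*(-299965) = (-246 - 3432) + 299965 = -3678 + 299965 = 296287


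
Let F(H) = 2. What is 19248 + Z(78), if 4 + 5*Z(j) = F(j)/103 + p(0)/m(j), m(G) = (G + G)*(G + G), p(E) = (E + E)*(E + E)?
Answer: 1982462/103 ≈ 19247.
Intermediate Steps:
p(E) = 4*E² (p(E) = (2*E)*(2*E) = 4*E²)
m(G) = 4*G² (m(G) = (2*G)*(2*G) = 4*G²)
Z(j) = -82/103 (Z(j) = -⅘ + (2/103 + (4*0²)/((4*j²)))/5 = -⅘ + (2*(1/103) + (4*0)*(1/(4*j²)))/5 = -⅘ + (2/103 + 0*(1/(4*j²)))/5 = -⅘ + (2/103 + 0)/5 = -⅘ + (⅕)*(2/103) = -⅘ + 2/515 = -82/103)
19248 + Z(78) = 19248 - 82/103 = 1982462/103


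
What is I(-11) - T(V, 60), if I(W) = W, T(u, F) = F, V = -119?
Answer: -71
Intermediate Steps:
I(-11) - T(V, 60) = -11 - 1*60 = -11 - 60 = -71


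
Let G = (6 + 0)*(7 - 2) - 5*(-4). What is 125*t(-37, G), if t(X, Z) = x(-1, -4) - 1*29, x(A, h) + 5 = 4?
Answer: -3750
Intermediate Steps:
x(A, h) = -1 (x(A, h) = -5 + 4 = -1)
G = 50 (G = 6*5 - 1*(-20) = 30 + 20 = 50)
t(X, Z) = -30 (t(X, Z) = -1 - 1*29 = -1 - 29 = -30)
125*t(-37, G) = 125*(-30) = -3750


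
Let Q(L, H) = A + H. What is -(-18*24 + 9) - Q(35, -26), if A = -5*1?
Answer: 454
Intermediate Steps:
A = -5
Q(L, H) = -5 + H
-(-18*24 + 9) - Q(35, -26) = -(-18*24 + 9) - (-5 - 26) = -(-432 + 9) - 1*(-31) = -1*(-423) + 31 = 423 + 31 = 454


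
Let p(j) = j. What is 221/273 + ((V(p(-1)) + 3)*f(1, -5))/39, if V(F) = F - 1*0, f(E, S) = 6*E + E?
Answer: 319/273 ≈ 1.1685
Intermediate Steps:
f(E, S) = 7*E
V(F) = F (V(F) = F + 0 = F)
221/273 + ((V(p(-1)) + 3)*f(1, -5))/39 = 221/273 + ((-1 + 3)*(7*1))/39 = 221*(1/273) + (2*7)*(1/39) = 17/21 + 14*(1/39) = 17/21 + 14/39 = 319/273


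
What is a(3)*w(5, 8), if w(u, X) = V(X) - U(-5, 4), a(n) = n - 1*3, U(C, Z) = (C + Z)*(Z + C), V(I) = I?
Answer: 0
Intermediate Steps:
U(C, Z) = (C + Z)² (U(C, Z) = (C + Z)*(C + Z) = (C + Z)²)
a(n) = -3 + n (a(n) = n - 3 = -3 + n)
w(u, X) = -1 + X (w(u, X) = X - (-5 + 4)² = X - 1*(-1)² = X - 1*1 = X - 1 = -1 + X)
a(3)*w(5, 8) = (-3 + 3)*(-1 + 8) = 0*7 = 0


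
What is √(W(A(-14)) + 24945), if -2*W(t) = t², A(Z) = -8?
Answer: √24913 ≈ 157.84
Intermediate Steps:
W(t) = -t²/2
√(W(A(-14)) + 24945) = √(-½*(-8)² + 24945) = √(-½*64 + 24945) = √(-32 + 24945) = √24913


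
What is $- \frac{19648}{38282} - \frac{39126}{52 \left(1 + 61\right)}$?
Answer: $- \frac{390291671}{30855292} \approx -12.649$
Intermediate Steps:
$- \frac{19648}{38282} - \frac{39126}{52 \left(1 + 61\right)} = \left(-19648\right) \frac{1}{38282} - \frac{39126}{52 \cdot 62} = - \frac{9824}{19141} - \frac{39126}{3224} = - \frac{9824}{19141} - \frac{19563}{1612} = - \frac{390291671}{30855292}$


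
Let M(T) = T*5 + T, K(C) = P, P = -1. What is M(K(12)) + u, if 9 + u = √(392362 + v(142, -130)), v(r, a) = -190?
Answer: -15 + 2*√98043 ≈ 611.24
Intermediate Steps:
K(C) = -1
M(T) = 6*T (M(T) = 5*T + T = 6*T)
u = -9 + 2*√98043 (u = -9 + √(392362 - 190) = -9 + √392172 = -9 + 2*√98043 ≈ 617.24)
M(K(12)) + u = 6*(-1) + (-9 + 2*√98043) = -6 + (-9 + 2*√98043) = -15 + 2*√98043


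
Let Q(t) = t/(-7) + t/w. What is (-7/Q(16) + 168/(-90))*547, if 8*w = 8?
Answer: -624127/480 ≈ -1300.3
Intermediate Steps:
w = 1 (w = (⅛)*8 = 1)
Q(t) = 6*t/7 (Q(t) = t/(-7) + t/1 = t*(-⅐) + t*1 = -t/7 + t = 6*t/7)
(-7/Q(16) + 168/(-90))*547 = (-7/((6/7)*16) + 168/(-90))*547 = (-7/96/7 + 168*(-1/90))*547 = (-7*7/96 - 28/15)*547 = (-49/96 - 28/15)*547 = -1141/480*547 = -624127/480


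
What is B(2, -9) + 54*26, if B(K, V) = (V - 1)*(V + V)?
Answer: 1584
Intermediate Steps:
B(K, V) = 2*V*(-1 + V) (B(K, V) = (-1 + V)*(2*V) = 2*V*(-1 + V))
B(2, -9) + 54*26 = 2*(-9)*(-1 - 9) + 54*26 = 2*(-9)*(-10) + 1404 = 180 + 1404 = 1584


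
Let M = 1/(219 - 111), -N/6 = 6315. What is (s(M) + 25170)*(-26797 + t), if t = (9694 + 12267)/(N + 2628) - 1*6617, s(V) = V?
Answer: -3202953508202869/3808296 ≈ -8.4105e+8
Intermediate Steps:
N = -37890 (N = -6*6315 = -37890)
M = 1/108 ≈ 0.0092593
t = -233350615/35262 (t = (9694 + 12267)/(-37890 + 2628) - 1*6617 = 21961/(-35262) - 6617 = 21961*(-1/35262) - 6617 = -21961/35262 - 6617 = -233350615/35262 ≈ -6617.6)
(s(M) + 25170)*(-26797 + t) = (1/108 + 25170)*(-26797 - 233350615/35262) = (2718361/108)*(-1178266429/35262) = -3202953508202869/3808296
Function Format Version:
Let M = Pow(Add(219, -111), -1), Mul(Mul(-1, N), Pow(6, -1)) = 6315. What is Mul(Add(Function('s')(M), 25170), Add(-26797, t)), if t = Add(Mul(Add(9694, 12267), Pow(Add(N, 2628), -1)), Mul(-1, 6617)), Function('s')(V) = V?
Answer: Rational(-3202953508202869, 3808296) ≈ -8.4105e+8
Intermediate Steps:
N = -37890 (N = Mul(-6, 6315) = -37890)
M = Rational(1, 108) (M = Pow(108, -1) = Rational(1, 108) ≈ 0.0092593)
t = Rational(-233350615, 35262) (t = Add(Mul(Add(9694, 12267), Pow(Add(-37890, 2628), -1)), Mul(-1, 6617)) = Add(Mul(21961, Pow(-35262, -1)), -6617) = Add(Mul(21961, Rational(-1, 35262)), -6617) = Add(Rational(-21961, 35262), -6617) = Rational(-233350615, 35262) ≈ -6617.6)
Mul(Add(Function('s')(M), 25170), Add(-26797, t)) = Mul(Add(Rational(1, 108), 25170), Add(-26797, Rational(-233350615, 35262))) = Mul(Rational(2718361, 108), Rational(-1178266429, 35262)) = Rational(-3202953508202869, 3808296)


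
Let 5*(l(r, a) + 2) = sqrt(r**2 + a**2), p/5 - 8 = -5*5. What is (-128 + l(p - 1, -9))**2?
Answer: (650 - sqrt(7477))**2/25 ≈ 12703.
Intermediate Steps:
p = -85 (p = 40 + 5*(-5*5) = 40 + 5*(-25) = 40 - 125 = -85)
l(r, a) = -2 + sqrt(a**2 + r**2)/5 (l(r, a) = -2 + sqrt(r**2 + a**2)/5 = -2 + sqrt(a**2 + r**2)/5)
(-128 + l(p - 1, -9))**2 = (-128 + (-2 + sqrt((-9)**2 + (-85 - 1)**2)/5))**2 = (-128 + (-2 + sqrt(81 + (-86)**2)/5))**2 = (-128 + (-2 + sqrt(81 + 7396)/5))**2 = (-128 + (-2 + sqrt(7477)/5))**2 = (-130 + sqrt(7477)/5)**2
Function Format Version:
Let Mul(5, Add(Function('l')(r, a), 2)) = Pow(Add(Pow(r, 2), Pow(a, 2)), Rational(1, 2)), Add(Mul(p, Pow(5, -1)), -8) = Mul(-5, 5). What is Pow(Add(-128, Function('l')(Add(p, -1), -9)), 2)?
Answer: Mul(Rational(1, 25), Pow(Add(650, Mul(-1, Pow(7477, Rational(1, 2)))), 2)) ≈ 12703.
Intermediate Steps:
p = -85 (p = Add(40, Mul(5, Mul(-5, 5))) = Add(40, Mul(5, -25)) = Add(40, -125) = -85)
Function('l')(r, a) = Add(-2, Mul(Rational(1, 5), Pow(Add(Pow(a, 2), Pow(r, 2)), Rational(1, 2)))) (Function('l')(r, a) = Add(-2, Mul(Rational(1, 5), Pow(Add(Pow(r, 2), Pow(a, 2)), Rational(1, 2)))) = Add(-2, Mul(Rational(1, 5), Pow(Add(Pow(a, 2), Pow(r, 2)), Rational(1, 2)))))
Pow(Add(-128, Function('l')(Add(p, -1), -9)), 2) = Pow(Add(-128, Add(-2, Mul(Rational(1, 5), Pow(Add(Pow(-9, 2), Pow(Add(-85, -1), 2)), Rational(1, 2))))), 2) = Pow(Add(-128, Add(-2, Mul(Rational(1, 5), Pow(Add(81, Pow(-86, 2)), Rational(1, 2))))), 2) = Pow(Add(-128, Add(-2, Mul(Rational(1, 5), Pow(Add(81, 7396), Rational(1, 2))))), 2) = Pow(Add(-128, Add(-2, Mul(Rational(1, 5), Pow(7477, Rational(1, 2))))), 2) = Pow(Add(-130, Mul(Rational(1, 5), Pow(7477, Rational(1, 2)))), 2)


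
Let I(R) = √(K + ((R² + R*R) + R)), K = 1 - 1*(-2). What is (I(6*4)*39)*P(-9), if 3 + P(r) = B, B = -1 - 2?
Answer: -702*√131 ≈ -8034.8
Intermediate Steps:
K = 3 (K = 1 + 2 = 3)
B = -3
P(r) = -6 (P(r) = -3 - 3 = -6)
I(R) = √(3 + R + 2*R²) (I(R) = √(3 + ((R² + R*R) + R)) = √(3 + ((R² + R²) + R)) = √(3 + (2*R² + R)) = √(3 + (R + 2*R²)) = √(3 + R + 2*R²))
(I(6*4)*39)*P(-9) = (√(3 + 6*4 + 2*(6*4)²)*39)*(-6) = (√(3 + 24 + 2*24²)*39)*(-6) = (√(3 + 24 + 2*576)*39)*(-6) = (√(3 + 24 + 1152)*39)*(-6) = (√1179*39)*(-6) = ((3*√131)*39)*(-6) = (117*√131)*(-6) = -702*√131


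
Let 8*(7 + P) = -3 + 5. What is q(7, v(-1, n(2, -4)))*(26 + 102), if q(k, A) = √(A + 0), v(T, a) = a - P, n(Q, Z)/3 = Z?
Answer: 64*I*√21 ≈ 293.28*I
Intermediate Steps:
P = -27/4 (P = -7 + (-3 + 5)/8 = -7 + (⅛)*2 = -7 + ¼ = -27/4 ≈ -6.7500)
n(Q, Z) = 3*Z
v(T, a) = 27/4 + a (v(T, a) = a - 1*(-27/4) = a + 27/4 = 27/4 + a)
q(k, A) = √A
q(7, v(-1, n(2, -4)))*(26 + 102) = √(27/4 + 3*(-4))*(26 + 102) = √(27/4 - 12)*128 = √(-21/4)*128 = (I*√21/2)*128 = 64*I*√21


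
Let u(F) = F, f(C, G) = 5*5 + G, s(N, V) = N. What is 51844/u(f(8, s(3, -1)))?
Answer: 12961/7 ≈ 1851.6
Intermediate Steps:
f(C, G) = 25 + G
51844/u(f(8, s(3, -1))) = 51844/(25 + 3) = 51844/28 = 51844*(1/28) = 12961/7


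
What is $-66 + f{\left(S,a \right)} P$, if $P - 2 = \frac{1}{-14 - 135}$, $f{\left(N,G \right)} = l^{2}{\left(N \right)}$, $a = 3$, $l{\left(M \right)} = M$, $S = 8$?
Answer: $\frac{9174}{149} \approx 61.57$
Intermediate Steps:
$f{\left(N,G \right)} = N^{2}$
$P = \frac{297}{149}$ ($P = 2 + \frac{1}{-14 - 135} = 2 + \frac{1}{-149} = 2 - \frac{1}{149} = \frac{297}{149} \approx 1.9933$)
$-66 + f{\left(S,a \right)} P = -66 + 8^{2} \cdot \frac{297}{149} = -66 + 64 \cdot \frac{297}{149} = -66 + \frac{19008}{149} = \frac{9174}{149}$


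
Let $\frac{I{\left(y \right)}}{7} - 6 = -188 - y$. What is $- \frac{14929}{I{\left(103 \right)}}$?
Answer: $\frac{14929}{1995} \approx 7.4832$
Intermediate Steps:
$I{\left(y \right)} = -1274 - 7 y$ ($I{\left(y \right)} = 42 + 7 \left(-188 - y\right) = 42 - \left(1316 + 7 y\right) = -1274 - 7 y$)
$- \frac{14929}{I{\left(103 \right)}} = - \frac{14929}{-1274 - 721} = - \frac{14929}{-1995} = \left(-14929\right) \left(- \frac{1}{1995}\right) = \frac{14929}{1995}$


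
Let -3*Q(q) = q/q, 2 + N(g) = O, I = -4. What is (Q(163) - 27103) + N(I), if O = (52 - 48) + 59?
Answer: -81127/3 ≈ -27042.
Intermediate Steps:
O = 63 (O = 4 + 59 = 63)
N(g) = 61 (N(g) = -2 + 63 = 61)
Q(q) = -⅓ (Q(q) = -q/(3*q) = -⅓*1 = -⅓)
(Q(163) - 27103) + N(I) = (-⅓ - 27103) + 61 = -81310/3 + 61 = -81127/3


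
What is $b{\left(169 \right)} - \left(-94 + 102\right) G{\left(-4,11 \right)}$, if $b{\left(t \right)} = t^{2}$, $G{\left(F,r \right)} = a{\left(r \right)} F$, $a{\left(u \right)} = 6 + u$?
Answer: $29105$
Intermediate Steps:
$G{\left(F,r \right)} = F \left(6 + r\right)$ ($G{\left(F,r \right)} = \left(6 + r\right) F = F \left(6 + r\right)$)
$b{\left(169 \right)} - \left(-94 + 102\right) G{\left(-4,11 \right)} = 169^{2} - \left(-94 + 102\right) \left(- 4 \left(6 + 11\right)\right) = 28561 - 8 \left(\left(-4\right) 17\right) = 28561 - 8 \left(-68\right) = 28561 - -544 = 28561 + 544 = 29105$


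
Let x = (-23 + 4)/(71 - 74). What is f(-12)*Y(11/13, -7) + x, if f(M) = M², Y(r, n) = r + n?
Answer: -34313/39 ≈ -879.82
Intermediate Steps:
Y(r, n) = n + r
x = 19/3 (x = -19/(-3) = -19*(-⅓) = 19/3 ≈ 6.3333)
f(-12)*Y(11/13, -7) + x = (-12)²*(-7 + 11/13) + 19/3 = 144*(-7 + 11*(1/13)) + 19/3 = 144*(-7 + 11/13) + 19/3 = 144*(-80/13) + 19/3 = -11520/13 + 19/3 = -34313/39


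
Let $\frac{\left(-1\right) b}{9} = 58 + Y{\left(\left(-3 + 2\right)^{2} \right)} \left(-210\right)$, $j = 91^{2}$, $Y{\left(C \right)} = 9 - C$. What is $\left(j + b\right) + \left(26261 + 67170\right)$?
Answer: $116310$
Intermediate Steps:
$j = 8281$
$b = 14598$ ($b = - 9 \left(58 + \left(9 - \left(-3 + 2\right)^{2}\right) \left(-210\right)\right) = - 9 \left(58 + \left(9 - \left(-1\right)^{2}\right) \left(-210\right)\right) = - 9 \left(58 + \left(9 - 1\right) \left(-210\right)\right) = - 9 \left(58 + 8 \left(-210\right)\right) = - 9 \left(58 - 1680\right) = \left(-9\right) \left(-1622\right) = 14598$)
$\left(j + b\right) + \left(26261 + 67170\right) = \left(8281 + 14598\right) + \left(26261 + 67170\right) = 22879 + 93431 = 116310$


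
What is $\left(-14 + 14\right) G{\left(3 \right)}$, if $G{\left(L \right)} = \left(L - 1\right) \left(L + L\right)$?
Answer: $0$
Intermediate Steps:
$G{\left(L \right)} = 2 L \left(-1 + L\right)$ ($G{\left(L \right)} = \left(-1 + L\right) 2 L = 2 L \left(-1 + L\right)$)
$\left(-14 + 14\right) G{\left(3 \right)} = \left(-14 + 14\right) 2 \cdot 3 \left(-1 + 3\right) = 0 \cdot 2 \cdot 3 \cdot 2 = 0 \cdot 12 = 0$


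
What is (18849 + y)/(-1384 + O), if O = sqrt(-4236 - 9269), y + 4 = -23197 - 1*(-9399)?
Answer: -6985048/1928961 - 5047*I*sqrt(13505)/1928961 ≈ -3.6211 - 0.30406*I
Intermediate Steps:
y = -13802 (y = -4 + (-23197 - 1*(-9399)) = -4 + (-23197 + 9399) = -4 - 13798 = -13802)
O = I*sqrt(13505) (O = sqrt(-13505) = I*sqrt(13505) ≈ 116.21*I)
(18849 + y)/(-1384 + O) = (18849 - 13802)/(-1384 + I*sqrt(13505)) = 5047/(-1384 + I*sqrt(13505))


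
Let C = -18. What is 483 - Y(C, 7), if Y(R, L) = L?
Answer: 476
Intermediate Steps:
483 - Y(C, 7) = 483 - 1*7 = 483 - 7 = 476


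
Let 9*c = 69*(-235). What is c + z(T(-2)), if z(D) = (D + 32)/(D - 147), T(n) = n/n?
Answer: -789229/438 ≈ -1801.9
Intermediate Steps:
T(n) = 1
z(D) = (32 + D)/(-147 + D)
c = -5405/3 (c = (69*(-235))/9 = (1/9)*(-16215) = -5405/3 ≈ -1801.7)
c + z(T(-2)) = -5405/3 + (32 + 1)/(-147 + 1) = -5405/3 + 33/(-146) = -5405/3 - 1/146*33 = -5405/3 - 33/146 = -789229/438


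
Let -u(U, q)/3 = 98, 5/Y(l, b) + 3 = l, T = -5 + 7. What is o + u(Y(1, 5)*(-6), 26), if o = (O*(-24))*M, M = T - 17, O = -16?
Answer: -6054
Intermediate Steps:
T = 2
Y(l, b) = 5/(-3 + l)
M = -15 (M = 2 - 17 = -15)
u(U, q) = -294 (u(U, q) = -3*98 = -294)
o = -5760 (o = -16*(-24)*(-15) = 384*(-15) = -5760)
o + u(Y(1, 5)*(-6), 26) = -5760 - 294 = -6054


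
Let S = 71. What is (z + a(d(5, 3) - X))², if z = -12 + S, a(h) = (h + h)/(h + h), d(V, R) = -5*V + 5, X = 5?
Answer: 3600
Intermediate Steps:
d(V, R) = 5 - 5*V
a(h) = 1 (a(h) = (2*h)/((2*h)) = (2*h)*(1/(2*h)) = 1)
z = 59 (z = -12 + 71 = 59)
(z + a(d(5, 3) - X))² = (59 + 1)² = 60² = 3600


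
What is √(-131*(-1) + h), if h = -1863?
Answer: 2*I*√433 ≈ 41.617*I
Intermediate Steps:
√(-131*(-1) + h) = √(-131*(-1) - 1863) = √(131 - 1863) = √(-1732) = 2*I*√433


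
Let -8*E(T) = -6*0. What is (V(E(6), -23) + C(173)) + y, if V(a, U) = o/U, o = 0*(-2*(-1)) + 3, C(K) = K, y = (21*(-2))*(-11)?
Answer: 14602/23 ≈ 634.87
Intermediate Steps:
E(T) = 0 (E(T) = -(-3)*0/4 = -1/8*0 = 0)
y = 462 (y = -42*(-11) = 462)
o = 3 (o = 0*2 + 3 = 0 + 3 = 3)
V(a, U) = 3/U
(V(E(6), -23) + C(173)) + y = (3/(-23) + 173) + 462 = (3*(-1/23) + 173) + 462 = (-3/23 + 173) + 462 = 3976/23 + 462 = 14602/23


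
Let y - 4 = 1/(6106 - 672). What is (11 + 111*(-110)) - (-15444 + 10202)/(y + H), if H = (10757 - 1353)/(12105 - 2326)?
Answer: -267084022139/23969769 ≈ -11143.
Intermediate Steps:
y = 21737/5434 (y = 4 + 1/(6106 - 672) = 4 + 1/5434 = 21737/5434 ≈ 4.0002)
H = 9404/9779 ≈ 0.96165
(11 + 111*(-110)) - (-15444 + 10202)/(y + H) = (11 + 111*(-110)) - (-15444 + 10202)/(21737/5434 + 9404/9779) = (11 - 12210) - (-5242)/23969769/4830826 = -12199 - (-5242)*4830826/23969769 = -12199 - 1*(-25323189892/23969769) = -12199 + 25323189892/23969769 = -267084022139/23969769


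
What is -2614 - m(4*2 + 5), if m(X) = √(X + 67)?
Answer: -2614 - 4*√5 ≈ -2622.9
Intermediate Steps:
m(X) = √(67 + X)
-2614 - m(4*2 + 5) = -2614 - √(67 + (4*2 + 5)) = -2614 - √(67 + (8 + 5)) = -2614 - √(67 + 13) = -2614 - √80 = -2614 - 4*√5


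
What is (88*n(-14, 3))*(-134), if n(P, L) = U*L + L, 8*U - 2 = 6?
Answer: -70752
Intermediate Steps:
U = 1 (U = 1/4 + (1/8)*6 = 1/4 + 3/4 = 1)
n(P, L) = 2*L (n(P, L) = 1*L + L = L + L = 2*L)
(88*n(-14, 3))*(-134) = (88*(2*3))*(-134) = (88*6)*(-134) = 528*(-134) = -70752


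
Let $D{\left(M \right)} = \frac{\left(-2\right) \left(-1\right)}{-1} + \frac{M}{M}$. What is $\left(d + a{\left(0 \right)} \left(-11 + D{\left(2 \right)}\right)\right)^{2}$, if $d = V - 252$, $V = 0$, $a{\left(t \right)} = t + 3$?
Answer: $82944$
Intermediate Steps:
$a{\left(t \right)} = 3 + t$
$D{\left(M \right)} = -1$ ($D{\left(M \right)} = 2 \left(-1\right) + 1 = -2 + 1 = -1$)
$d = -252$ ($d = 0 - 252 = -252$)
$\left(d + a{\left(0 \right)} \left(-11 + D{\left(2 \right)}\right)\right)^{2} = \left(-252 + \left(3 + 0\right) \left(-11 - 1\right)\right)^{2} = \left(-252 + 3 \left(-12\right)\right)^{2} = \left(-252 - 36\right)^{2} = \left(-288\right)^{2} = 82944$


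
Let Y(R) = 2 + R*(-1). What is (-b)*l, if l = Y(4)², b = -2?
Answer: 8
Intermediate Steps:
Y(R) = 2 - R
l = 4 (l = (2 - 1*4)² = (2 - 4)² = (-2)² = 4)
(-b)*l = -1*(-2)*4 = 2*4 = 8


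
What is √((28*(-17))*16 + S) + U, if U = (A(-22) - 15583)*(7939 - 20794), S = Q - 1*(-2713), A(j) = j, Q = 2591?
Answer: 200602275 + 34*I*√2 ≈ 2.006e+8 + 48.083*I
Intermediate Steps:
S = 5304 (S = 2591 - 1*(-2713) = 2591 + 2713 = 5304)
U = 200602275 (U = (-22 - 15583)*(7939 - 20794) = -15605*(-12855) = 200602275)
√((28*(-17))*16 + S) + U = √((28*(-17))*16 + 5304) + 200602275 = √(-476*16 + 5304) + 200602275 = √(-7616 + 5304) + 200602275 = √(-2312) + 200602275 = 34*I*√2 + 200602275 = 200602275 + 34*I*√2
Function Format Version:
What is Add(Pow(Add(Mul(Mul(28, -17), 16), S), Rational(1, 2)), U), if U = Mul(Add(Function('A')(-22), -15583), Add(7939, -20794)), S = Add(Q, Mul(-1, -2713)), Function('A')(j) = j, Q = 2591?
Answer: Add(200602275, Mul(34, I, Pow(2, Rational(1, 2)))) ≈ Add(2.0060e+8, Mul(48.083, I))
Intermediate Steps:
S = 5304 (S = Add(2591, Mul(-1, -2713)) = Add(2591, 2713) = 5304)
U = 200602275 (U = Mul(Add(-22, -15583), Add(7939, -20794)) = Mul(-15605, -12855) = 200602275)
Add(Pow(Add(Mul(Mul(28, -17), 16), S), Rational(1, 2)), U) = Add(Pow(Add(Mul(Mul(28, -17), 16), 5304), Rational(1, 2)), 200602275) = Add(Pow(Add(Mul(-476, 16), 5304), Rational(1, 2)), 200602275) = Add(Pow(Add(-7616, 5304), Rational(1, 2)), 200602275) = Add(Pow(-2312, Rational(1, 2)), 200602275) = Add(Mul(34, I, Pow(2, Rational(1, 2))), 200602275) = Add(200602275, Mul(34, I, Pow(2, Rational(1, 2))))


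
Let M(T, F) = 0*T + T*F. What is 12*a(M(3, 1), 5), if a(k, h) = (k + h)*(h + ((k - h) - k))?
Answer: 0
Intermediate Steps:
M(T, F) = F*T (M(T, F) = 0 + F*T = F*T)
a(k, h) = 0 (a(k, h) = (h + k)*(h - h) = (h + k)*0 = 0)
12*a(M(3, 1), 5) = 12*0 = 0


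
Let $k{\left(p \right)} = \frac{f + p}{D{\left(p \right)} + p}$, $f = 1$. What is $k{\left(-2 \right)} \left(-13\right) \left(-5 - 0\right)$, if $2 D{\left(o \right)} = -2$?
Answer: $\frac{65}{3} \approx 21.667$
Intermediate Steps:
$D{\left(o \right)} = -1$ ($D{\left(o \right)} = \frac{1}{2} \left(-2\right) = -1$)
$k{\left(p \right)} = \frac{1 + p}{-1 + p}$
$k{\left(-2 \right)} \left(-13\right) \left(-5 - 0\right) = \frac{1 - 2}{-1 - 2} \left(-13\right) \left(-5 - 0\right) = \frac{1}{-3} \left(-1\right) \left(-13\right) \left(-5 + 0\right) = \left(- \frac{1}{3}\right) \left(-1\right) \left(-13\right) \left(-5\right) = \frac{1}{3} \left(-13\right) \left(-5\right) = \left(- \frac{13}{3}\right) \left(-5\right) = \frac{65}{3}$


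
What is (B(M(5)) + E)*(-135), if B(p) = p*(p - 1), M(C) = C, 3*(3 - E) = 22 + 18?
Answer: -1305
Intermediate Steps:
E = -31/3 (E = 3 - (22 + 18)/3 = 3 - 1/3*40 = 3 - 40/3 = -31/3 ≈ -10.333)
B(p) = p*(-1 + p)
(B(M(5)) + E)*(-135) = (5*(-1 + 5) - 31/3)*(-135) = (5*4 - 31/3)*(-135) = (20 - 31/3)*(-135) = (29/3)*(-135) = -1305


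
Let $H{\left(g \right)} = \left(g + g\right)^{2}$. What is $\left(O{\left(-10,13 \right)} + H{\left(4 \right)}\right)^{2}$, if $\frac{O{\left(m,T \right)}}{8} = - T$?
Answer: $1600$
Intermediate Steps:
$O{\left(m,T \right)} = - 8 T$ ($O{\left(m,T \right)} = 8 \left(- T\right) = - 8 T$)
$H{\left(g \right)} = 4 g^{2}$ ($H{\left(g \right)} = \left(2 g\right)^{2} = 4 g^{2}$)
$\left(O{\left(-10,13 \right)} + H{\left(4 \right)}\right)^{2} = \left(\left(-8\right) 13 + 4 \cdot 4^{2}\right)^{2} = \left(-104 + 4 \cdot 16\right)^{2} = \left(-104 + 64\right)^{2} = \left(-40\right)^{2} = 1600$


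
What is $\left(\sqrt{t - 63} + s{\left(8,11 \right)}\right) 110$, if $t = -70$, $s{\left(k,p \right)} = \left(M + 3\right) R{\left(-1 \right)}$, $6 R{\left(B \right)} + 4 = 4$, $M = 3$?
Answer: $110 i \sqrt{133} \approx 1268.6 i$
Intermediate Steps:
$R{\left(B \right)} = 0$ ($R{\left(B \right)} = - \frac{2}{3} + \frac{1}{6} \cdot 4 = - \frac{2}{3} + \frac{2}{3} = 0$)
$s{\left(k,p \right)} = 0$ ($s{\left(k,p \right)} = \left(3 + 3\right) 0 = 6 \cdot 0 = 0$)
$\left(\sqrt{t - 63} + s{\left(8,11 \right)}\right) 110 = \left(\sqrt{-70 - 63} + 0\right) 110 = \left(\sqrt{-133} + 0\right) 110 = \left(i \sqrt{133} + 0\right) 110 = i \sqrt{133} \cdot 110 = 110 i \sqrt{133}$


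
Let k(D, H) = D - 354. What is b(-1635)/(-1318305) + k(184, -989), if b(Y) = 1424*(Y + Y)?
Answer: -14630358/87887 ≈ -166.47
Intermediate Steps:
k(D, H) = -354 + D
b(Y) = 2848*Y (b(Y) = 1424*(2*Y) = 2848*Y)
b(-1635)/(-1318305) + k(184, -989) = (2848*(-1635))/(-1318305) + (-354 + 184) = -4656480*(-1/1318305) - 170 = 310432/87887 - 170 = -14630358/87887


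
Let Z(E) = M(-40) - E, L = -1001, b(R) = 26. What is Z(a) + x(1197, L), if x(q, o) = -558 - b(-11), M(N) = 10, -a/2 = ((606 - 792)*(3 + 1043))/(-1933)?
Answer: -720430/1933 ≈ -372.70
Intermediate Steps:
a = -389112/1933 (a = -2*(606 - 792)*(3 + 1043)/(-1933) = -2*(-186*1046)*(-1)/1933 = -(-389112)*(-1)/1933 = -2*194556/1933 = -389112/1933 ≈ -201.30)
x(q, o) = -584 (x(q, o) = -558 - 1*26 = -558 - 26 = -584)
Z(E) = 10 - E
Z(a) + x(1197, L) = (10 - 1*(-389112/1933)) - 584 = (10 + 389112/1933) - 584 = 408442/1933 - 584 = -720430/1933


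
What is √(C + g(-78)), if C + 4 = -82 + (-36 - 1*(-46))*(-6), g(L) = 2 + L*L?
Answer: 6*√165 ≈ 77.071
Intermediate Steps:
g(L) = 2 + L²
C = -146 (C = -4 + (-82 + (-36 - 1*(-46))*(-6)) = -4 + (-82 + (-36 + 46)*(-6)) = -4 + (-82 + 10*(-6)) = -4 + (-82 - 60) = -4 - 142 = -146)
√(C + g(-78)) = √(-146 + (2 + (-78)²)) = √(-146 + (2 + 6084)) = √(-146 + 6086) = √5940 = 6*√165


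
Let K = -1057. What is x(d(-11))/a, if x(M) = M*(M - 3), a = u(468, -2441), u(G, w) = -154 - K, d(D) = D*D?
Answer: 14278/903 ≈ 15.812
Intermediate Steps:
d(D) = D**2
u(G, w) = 903 (u(G, w) = -154 - 1*(-1057) = -154 + 1057 = 903)
a = 903
x(M) = M*(-3 + M)
x(d(-11))/a = ((-11)**2*(-3 + (-11)**2))/903 = (121*(-3 + 121))*(1/903) = (121*118)*(1/903) = 14278*(1/903) = 14278/903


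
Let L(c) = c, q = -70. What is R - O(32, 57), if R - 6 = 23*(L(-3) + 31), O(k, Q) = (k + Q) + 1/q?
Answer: 39271/70 ≈ 561.01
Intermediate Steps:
O(k, Q) = -1/70 + Q + k (O(k, Q) = (k + Q) + 1/(-70) = (Q + k) - 1/70 = -1/70 + Q + k)
R = 650 (R = 6 + 23*(-3 + 31) = 6 + 23*28 = 6 + 644 = 650)
R - O(32, 57) = 650 - (-1/70 + 57 + 32) = 650 - 1*6229/70 = 650 - 6229/70 = 39271/70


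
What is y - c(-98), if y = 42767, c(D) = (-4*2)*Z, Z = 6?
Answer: 42815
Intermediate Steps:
c(D) = -48 (c(D) = -4*2*6 = -8*6 = -48)
y - c(-98) = 42767 - 1*(-48) = 42767 + 48 = 42815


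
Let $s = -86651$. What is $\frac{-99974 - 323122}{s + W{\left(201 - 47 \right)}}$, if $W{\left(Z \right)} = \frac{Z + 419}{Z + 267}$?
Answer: $\frac{89061708}{18239749} \approx 4.8828$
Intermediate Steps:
$W{\left(Z \right)} = \frac{419 + Z}{267 + Z}$
$\frac{-99974 - 323122}{s + W{\left(201 - 47 \right)}} = \frac{-99974 - 323122}{-86651 + \frac{419 + \left(201 - 47\right)}{267 + \left(201 - 47\right)}} = - \frac{423096}{-86651 + \frac{419 + \left(201 - 47\right)}{267 + \left(201 - 47\right)}} = - \frac{423096}{-86651 + \frac{419 + 154}{267 + 154}} = - \frac{423096}{-86651 + \frac{1}{421} \cdot 573} = - \frac{423096}{-86651 + \frac{573}{421}} = - \frac{423096}{- \frac{36479498}{421}} = \left(-423096\right) \left(- \frac{421}{36479498}\right) = \frac{89061708}{18239749}$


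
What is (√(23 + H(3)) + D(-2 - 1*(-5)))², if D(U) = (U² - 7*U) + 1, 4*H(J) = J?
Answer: (22 - √95)²/4 ≈ 37.535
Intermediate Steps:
H(J) = J/4
D(U) = 1 + U² - 7*U
(√(23 + H(3)) + D(-2 - 1*(-5)))² = (√(23 + (¼)*3) + (1 + (-2 - 1*(-5))² - 7*(-2 - 1*(-5))))² = (√(23 + ¾) + (1 + (-2 + 5)² - 7*(-2 + 5)))² = (√(95/4) + (1 + 3² - 7*3))² = (√95/2 + (1 + 9 - 21))² = (√95/2 - 11)² = (-11 + √95/2)²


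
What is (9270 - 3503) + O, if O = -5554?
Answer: 213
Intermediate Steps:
(9270 - 3503) + O = (9270 - 3503) - 5554 = 5767 - 5554 = 213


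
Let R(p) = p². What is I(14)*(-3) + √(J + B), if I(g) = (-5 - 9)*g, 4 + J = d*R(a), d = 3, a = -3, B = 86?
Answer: 588 + √109 ≈ 598.44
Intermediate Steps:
J = 23 (J = -4 + 3*(-3)² = -4 + 3*9 = -4 + 27 = 23)
I(g) = -14*g
I(14)*(-3) + √(J + B) = -14*14*(-3) + √(23 + 86) = -196*(-3) + √109 = 588 + √109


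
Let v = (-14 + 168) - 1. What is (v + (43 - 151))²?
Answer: 2025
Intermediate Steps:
v = 153 (v = 154 - 1 = 153)
(v + (43 - 151))² = (153 + (43 - 151))² = (153 - 108)² = 45² = 2025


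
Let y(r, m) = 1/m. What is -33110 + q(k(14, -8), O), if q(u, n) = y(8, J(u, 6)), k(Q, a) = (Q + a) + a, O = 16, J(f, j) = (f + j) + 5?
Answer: -297989/9 ≈ -33110.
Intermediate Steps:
J(f, j) = 5 + f + j
k(Q, a) = Q + 2*a
q(u, n) = 1/(11 + u) (q(u, n) = 1/(5 + u + 6) = 1/(11 + u))
-33110 + q(k(14, -8), O) = -33110 + 1/(11 + (14 + 2*(-8))) = -33110 + 1/(11 + (14 - 16)) = -33110 + 1/(11 - 2) = -33110 + 1/9 = -33110 + ⅑ = -297989/9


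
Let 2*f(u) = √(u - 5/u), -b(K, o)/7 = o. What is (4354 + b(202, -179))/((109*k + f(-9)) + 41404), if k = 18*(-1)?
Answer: 1990361646/14001042295 - 16821*I*√19/14001042295 ≈ 0.14216 - 5.2368e-6*I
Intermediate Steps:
b(K, o) = -7*o
f(u) = √(u - 5/u)/2
k = -18
(4354 + b(202, -179))/((109*k + f(-9)) + 41404) = (4354 - 7*(-179))/((109*(-18) + √(-9 - 5/(-9))/2) + 41404) = (4354 + 1253)/((-1962 + √(-9 - 5*(-⅑))/2) + 41404) = 5607/((-1962 + √(-9 + 5/9)/2) + 41404) = 5607/((-1962 + √(-76/9)/2) + 41404) = 5607/((-1962 + (2*I*√19/3)/2) + 41404) = 5607/((-1962 + I*√19/3) + 41404) = 5607/(39442 + I*√19/3)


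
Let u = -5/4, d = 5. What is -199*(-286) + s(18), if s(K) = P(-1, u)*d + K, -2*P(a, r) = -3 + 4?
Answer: 113859/2 ≈ 56930.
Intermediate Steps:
u = -5/4 (u = -5*1/4 = -5/4 ≈ -1.2500)
P(a, r) = -1/2 (P(a, r) = -(-3 + 4)/2 = -1/2*1 = -1/2)
s(K) = -5/2 + K (s(K) = -1/2*5 + K = -5/2 + K)
-199*(-286) + s(18) = -199*(-286) + (-5/2 + 18) = 56914 + 31/2 = 113859/2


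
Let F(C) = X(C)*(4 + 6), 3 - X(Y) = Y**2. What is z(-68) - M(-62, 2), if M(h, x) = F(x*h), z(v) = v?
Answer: 153662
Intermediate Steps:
X(Y) = 3 - Y**2
F(C) = 30 - 10*C**2 (F(C) = (3 - C**2)*(4 + 6) = (3 - C**2)*10 = 30 - 10*C**2)
M(h, x) = 30 - 10*h**2*x**2
z(-68) - M(-62, 2) = -68 - (30 - 10*(-62)**2*2**2) = -68 - (30 - 10*3844*4) = -68 - (30 - 153760) = -68 - 1*(-153730) = -68 + 153730 = 153662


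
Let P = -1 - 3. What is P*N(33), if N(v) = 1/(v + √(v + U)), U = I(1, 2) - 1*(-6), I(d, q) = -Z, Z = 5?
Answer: -132/1055 + 4*√34/1055 ≈ -0.10301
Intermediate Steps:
P = -4
I(d, q) = -5 (I(d, q) = -1*5 = -5)
U = 1 (U = -5 - 1*(-6) = -5 + 6 = 1)
N(v) = 1/(v + √(1 + v)) (N(v) = 1/(v + √(v + 1)) = 1/(v + √(1 + v)))
P*N(33) = -4/(33 + √(1 + 33)) = -4/(33 + √34)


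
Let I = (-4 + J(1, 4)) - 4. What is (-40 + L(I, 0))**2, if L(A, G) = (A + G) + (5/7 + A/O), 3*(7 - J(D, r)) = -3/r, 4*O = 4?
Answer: 326041/196 ≈ 1663.5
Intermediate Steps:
O = 1 (O = (1/4)*4 = 1)
J(D, r) = 7 + 1/r (J(D, r) = 7 - (-1)/r = 7 + 1/r)
I = -3/4 (I = (-4 + (7 + 1/4)) - 4 = (-4 + 29/4) - 4 = 13/4 - 4 = -3/4 ≈ -0.75000)
L(A, G) = 5/7 + G + 2*A (L(A, G) = (A + G) + (5/7 + A/1) = (A + G) + (5*(1/7) + A*1) = (A + G) + (5/7 + A) = 5/7 + G + 2*A)
(-40 + L(I, 0))**2 = (-40 + (5/7 + 0 + 2*(-3/4)))**2 = (-40 + (5/7 + 0 - 3/2))**2 = (-40 - 11/14)**2 = (-571/14)**2 = 326041/196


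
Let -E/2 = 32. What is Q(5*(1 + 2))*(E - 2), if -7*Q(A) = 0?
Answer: 0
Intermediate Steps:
E = -64 (E = -2*32 = -64)
Q(A) = 0 (Q(A) = -1/7*0 = 0)
Q(5*(1 + 2))*(E - 2) = 0*(-64 - 2) = 0*(-66) = 0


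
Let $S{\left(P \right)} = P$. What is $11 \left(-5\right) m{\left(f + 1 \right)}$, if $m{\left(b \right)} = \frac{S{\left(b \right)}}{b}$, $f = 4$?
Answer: $-55$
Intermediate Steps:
$m{\left(b \right)} = 1$ ($m{\left(b \right)} = \frac{b}{b} = 1$)
$11 \left(-5\right) m{\left(f + 1 \right)} = 11 \left(-5\right) 1 = \left(-55\right) 1 = -55$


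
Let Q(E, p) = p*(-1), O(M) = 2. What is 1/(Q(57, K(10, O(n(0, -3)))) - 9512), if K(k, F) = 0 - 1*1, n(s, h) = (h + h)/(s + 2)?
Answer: -1/9511 ≈ -0.00010514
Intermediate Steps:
n(s, h) = 2*h/(2 + s) (n(s, h) = (2*h)/(2 + s) = 2*h/(2 + s))
K(k, F) = -1 (K(k, F) = 0 - 1 = -1)
Q(E, p) = -p
1/(Q(57, K(10, O(n(0, -3)))) - 9512) = 1/(-1*(-1) - 9512) = 1/(1 - 9512) = 1/(-9511) = -1/9511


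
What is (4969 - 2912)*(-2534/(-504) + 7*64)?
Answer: 33547613/36 ≈ 9.3188e+5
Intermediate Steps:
(4969 - 2912)*(-2534/(-504) + 7*64) = 2057*(-2534*(-1/504) + 448) = 2057*(181/36 + 448) = 2057*(16309/36) = 33547613/36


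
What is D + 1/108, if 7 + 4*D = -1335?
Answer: -36233/108 ≈ -335.49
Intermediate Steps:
D = -671/2 (D = -7/4 + (¼)*(-1335) = -7/4 - 1335/4 = -671/2 ≈ -335.50)
D + 1/108 = -671/2 + 1/108 = -36233/108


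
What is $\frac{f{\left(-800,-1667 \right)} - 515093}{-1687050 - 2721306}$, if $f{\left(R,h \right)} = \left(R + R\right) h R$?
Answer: $\frac{711425031}{1469452} \approx 484.14$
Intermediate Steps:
$f{\left(R,h \right)} = 2 h R^{2}$ ($f{\left(R,h \right)} = 2 R R h = 2 h R^{2}$)
$\frac{f{\left(-800,-1667 \right)} - 515093}{-1687050 - 2721306} = \frac{2 \left(-1667\right) \left(-800\right)^{2} - 515093}{-1687050 - 2721306} = \frac{2 \left(-1667\right) 640000 - 515093}{-4408356} = \left(-2133760000 - 515093\right) \left(- \frac{1}{4408356}\right) = \left(-2134275093\right) \left(- \frac{1}{4408356}\right) = \frac{711425031}{1469452}$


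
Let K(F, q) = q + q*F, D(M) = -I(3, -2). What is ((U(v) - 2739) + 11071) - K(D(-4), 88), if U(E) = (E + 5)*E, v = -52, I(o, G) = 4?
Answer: 11040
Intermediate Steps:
D(M) = -4 (D(M) = -1*4 = -4)
K(F, q) = q + F*q
U(E) = E*(5 + E) (U(E) = (5 + E)*E = E*(5 + E))
((U(v) - 2739) + 11071) - K(D(-4), 88) = ((-52*(5 - 52) - 2739) + 11071) - 88*(1 - 4) = ((-52*(-47) - 2739) + 11071) - 88*(-3) = ((2444 - 2739) + 11071) - 1*(-264) = (-295 + 11071) + 264 = 10776 + 264 = 11040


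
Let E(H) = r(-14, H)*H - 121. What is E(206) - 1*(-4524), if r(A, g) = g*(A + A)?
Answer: -1183805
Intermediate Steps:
r(A, g) = 2*A*g (r(A, g) = g*(2*A) = 2*A*g)
E(H) = -121 - 28*H**2 (E(H) = (2*(-14)*H)*H - 121 = (-28*H)*H - 121 = -28*H**2 - 121 = -121 - 28*H**2)
E(206) - 1*(-4524) = (-121 - 28*206**2) - 1*(-4524) = (-121 - 28*42436) + 4524 = (-121 - 1188208) + 4524 = -1188329 + 4524 = -1183805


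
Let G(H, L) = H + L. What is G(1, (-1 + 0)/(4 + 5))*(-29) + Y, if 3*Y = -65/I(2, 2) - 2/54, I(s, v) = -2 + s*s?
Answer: -5933/162 ≈ -36.623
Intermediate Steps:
I(s, v) = -2 + s²
Y = -1757/162 (Y = (-65/(-2 + 2²) - 2/54)/3 = (-65/(-2 + 4) - 2*1/54)/3 = (-65/2 - 1/27)/3 = (⅓)*(-1757/54) = -1757/162 ≈ -10.846)
G(1, (-1 + 0)/(4 + 5))*(-29) + Y = (1 + (-1 + 0)/(4 + 5))*(-29) - 1757/162 = (1 - 1/9)*(-29) - 1757/162 = (1 - 1*⅑)*(-29) - 1757/162 = (1 - ⅑)*(-29) - 1757/162 = (8/9)*(-29) - 1757/162 = -232/9 - 1757/162 = -5933/162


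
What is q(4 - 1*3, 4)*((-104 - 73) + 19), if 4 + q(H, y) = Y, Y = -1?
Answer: 790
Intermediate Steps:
q(H, y) = -5 (q(H, y) = -4 - 1 = -5)
q(4 - 1*3, 4)*((-104 - 73) + 19) = -5*((-104 - 73) + 19) = -5*(-177 + 19) = -5*(-158) = 790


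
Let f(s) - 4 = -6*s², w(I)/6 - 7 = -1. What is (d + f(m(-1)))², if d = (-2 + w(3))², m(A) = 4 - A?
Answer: 1020100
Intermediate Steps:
w(I) = 36 (w(I) = 42 + 6*(-1) = 42 - 6 = 36)
d = 1156 (d = (-2 + 36)² = 34² = 1156)
f(s) = 4 - 6*s²
(d + f(m(-1)))² = (1156 + (4 - 6*(4 - 1*(-1))²))² = (1156 + (4 - 6*(4 + 1)²))² = (1156 + (4 - 6*5²))² = (1156 + (4 - 6*25))² = (1156 + (4 - 150))² = (1156 - 146)² = 1010² = 1020100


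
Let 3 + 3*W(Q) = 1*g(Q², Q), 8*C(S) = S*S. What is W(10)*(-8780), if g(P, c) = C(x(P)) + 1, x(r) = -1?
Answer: 10975/2 ≈ 5487.5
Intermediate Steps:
C(S) = S²/8 (C(S) = (S*S)/8 = S²/8)
g(P, c) = 9/8 (g(P, c) = (⅛)*(-1)² + 1 = (⅛)*1 + 1 = ⅛ + 1 = 9/8)
W(Q) = -5/8 (W(Q) = -1 + (1*(9/8))/3 = -1 + (⅓)*(9/8) = -1 + 3/8 = -5/8)
W(10)*(-8780) = -5/8*(-8780) = 10975/2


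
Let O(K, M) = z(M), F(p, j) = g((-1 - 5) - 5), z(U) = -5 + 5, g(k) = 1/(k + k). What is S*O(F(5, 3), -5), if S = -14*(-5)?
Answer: 0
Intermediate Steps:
g(k) = 1/(2*k)
z(U) = 0
F(p, j) = -1/22 (F(p, j) = 1/(2*((-1 - 5) - 5)) = 1/(2*(-6 - 5)) = (1/2)/(-11) = (1/2)*(-1/11) = -1/22)
O(K, M) = 0
S = 70
S*O(F(5, 3), -5) = 70*0 = 0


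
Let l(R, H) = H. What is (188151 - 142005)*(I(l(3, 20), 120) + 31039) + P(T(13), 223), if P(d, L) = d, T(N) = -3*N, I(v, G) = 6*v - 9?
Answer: 1437447861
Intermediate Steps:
I(v, G) = -9 + 6*v
(188151 - 142005)*(I(l(3, 20), 120) + 31039) + P(T(13), 223) = (188151 - 142005)*((-9 + 6*20) + 31039) - 3*13 = 46146*((-9 + 120) + 31039) - 39 = 46146*(111 + 31039) - 39 = 46146*31150 - 39 = 1437447900 - 39 = 1437447861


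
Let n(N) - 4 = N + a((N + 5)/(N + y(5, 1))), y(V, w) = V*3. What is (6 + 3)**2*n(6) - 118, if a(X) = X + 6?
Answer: 8543/7 ≈ 1220.4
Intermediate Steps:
y(V, w) = 3*V
a(X) = 6 + X
n(N) = 10 + N + (5 + N)/(15 + N) (n(N) = 4 + (N + (6 + (N + 5)/(N + 3*5))) = 4 + (N + (6 + (5 + N)/(N + 15))) = 4 + (N + (6 + (5 + N)/(15 + N))) = 4 + (6 + N + (5 + N)/(15 + N)) = 10 + N + (5 + N)/(15 + N))
(6 + 3)**2*n(6) - 118 = (6 + 3)**2*((155 + 6**2 + 26*6)/(15 + 6)) - 118 = 9**2*((155 + 36 + 156)/21) - 118 = 81*((1/21)*347) - 118 = 81*(347/21) - 118 = 9369/7 - 118 = 8543/7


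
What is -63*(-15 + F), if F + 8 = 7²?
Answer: -1638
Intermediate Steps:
F = 41 (F = -8 + 7² = -8 + 49 = 41)
-63*(-15 + F) = -63*(-15 + 41) = -63*26 = -1638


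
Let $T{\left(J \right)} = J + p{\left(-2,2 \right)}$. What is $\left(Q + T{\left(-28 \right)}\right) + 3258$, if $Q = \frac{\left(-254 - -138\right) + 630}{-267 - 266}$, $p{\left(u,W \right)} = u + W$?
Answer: $\frac{1721076}{533} \approx 3229.0$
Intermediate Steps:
$p{\left(u,W \right)} = W + u$
$T{\left(J \right)} = J$ ($T{\left(J \right)} = J + \left(2 - 2\right) = J + 0 = J$)
$Q = - \frac{514}{533}$ ($Q = \frac{\left(-254 + 138\right) + 630}{-533} = \left(-116 + 630\right) \left(- \frac{1}{533}\right) = 514 \left(- \frac{1}{533}\right) = - \frac{514}{533} \approx -0.96435$)
$\left(Q + T{\left(-28 \right)}\right) + 3258 = \left(- \frac{514}{533} - 28\right) + 3258 = - \frac{15438}{533} + 3258 = \frac{1721076}{533}$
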